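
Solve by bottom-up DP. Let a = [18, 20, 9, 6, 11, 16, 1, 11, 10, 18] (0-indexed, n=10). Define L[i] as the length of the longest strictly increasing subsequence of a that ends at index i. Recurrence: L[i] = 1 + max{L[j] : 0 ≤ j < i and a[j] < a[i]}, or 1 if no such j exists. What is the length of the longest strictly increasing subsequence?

   i    0    1    2    3    4    5    6    7    8    9
a[i]   18   20    9    6   11   16    1   11   10   18
L[i]    1    2    1    1    2    3    1    2    2    4

4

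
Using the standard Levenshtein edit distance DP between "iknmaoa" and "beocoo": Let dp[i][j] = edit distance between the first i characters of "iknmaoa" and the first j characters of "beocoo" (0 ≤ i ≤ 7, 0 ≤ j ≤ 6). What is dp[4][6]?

   ''  b  e  o  c  o  o
''  0  1  2  3  4  5  6
 i  1  1  2  3  4  5  6
 k  2  2  2  3  4  5  6
 n  3  3  3  3  4  5  6
 m  4  4  4  4  4  5  6
 a  5  5  5  5  5  5  6
 o  6  6  6  5  6  5  5
 a  7  7  7  6  6  6  6

6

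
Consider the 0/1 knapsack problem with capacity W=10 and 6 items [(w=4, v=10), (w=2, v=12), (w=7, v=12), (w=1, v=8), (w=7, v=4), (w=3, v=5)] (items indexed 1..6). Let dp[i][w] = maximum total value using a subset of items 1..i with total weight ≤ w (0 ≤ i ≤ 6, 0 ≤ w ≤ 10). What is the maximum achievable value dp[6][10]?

i\w   0   1   2   3   4   5   6   7   8   9  10
  0   0   0   0   0   0   0   0   0   0   0   0
  1   0   0   0   0  10  10  10  10  10  10  10
  2   0   0  12  12  12  12  22  22  22  22  22
  3   0   0  12  12  12  12  22  22  22  24  24
  4   0   8  12  20  20  20  22  30  30  30  32
  5   0   8  12  20  20  20  22  30  30  30  32
  6   0   8  12  20  20  20  25  30  30  30  35

35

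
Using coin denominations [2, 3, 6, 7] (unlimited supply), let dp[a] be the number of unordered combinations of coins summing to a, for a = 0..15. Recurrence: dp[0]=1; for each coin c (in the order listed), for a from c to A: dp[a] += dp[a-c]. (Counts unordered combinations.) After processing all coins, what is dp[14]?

after  coin     0     1     2     3     4     5     6     7     8     9    10    11    12    13    14    15
          2     1     0     1     0     1     0     1     0     1     0     1     0     1     0     1     0
          3     1     0     1     1     1     1     2     1     2     2     2     2     3     2     3     3
          6     1     0     1     1     1     1     3     1     3     3     3     3     6     3     6     6
          7     1     0     1     1     1     1     3     2     3     4     4     4     7     6     8     9

8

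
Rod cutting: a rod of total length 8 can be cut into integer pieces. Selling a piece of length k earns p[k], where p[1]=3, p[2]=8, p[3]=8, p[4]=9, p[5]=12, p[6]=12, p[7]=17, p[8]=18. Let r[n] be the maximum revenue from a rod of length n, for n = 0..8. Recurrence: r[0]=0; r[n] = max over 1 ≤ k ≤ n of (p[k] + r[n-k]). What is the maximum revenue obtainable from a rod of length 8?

   n    0    1    2    3    4    5    6    7    8
r[n]    0    3    8   11   16   19   24   27   32

32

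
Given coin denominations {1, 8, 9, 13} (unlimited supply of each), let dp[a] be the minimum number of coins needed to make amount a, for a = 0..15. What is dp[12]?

4

 a  0  1  2  3  4  5  6  7  8  9 10 11 12 13 14 15
dp  0  1  2  3  4  5  6  7  1  1  2  3  4  1  2  3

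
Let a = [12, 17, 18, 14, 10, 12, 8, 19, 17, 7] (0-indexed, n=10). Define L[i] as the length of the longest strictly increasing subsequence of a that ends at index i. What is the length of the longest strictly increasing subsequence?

4

   i    0    1    2    3    4    5    6    7    8    9
a[i]   12   17   18   14   10   12    8   19   17    7
L[i]    1    2    3    2    1    2    1    4    3    1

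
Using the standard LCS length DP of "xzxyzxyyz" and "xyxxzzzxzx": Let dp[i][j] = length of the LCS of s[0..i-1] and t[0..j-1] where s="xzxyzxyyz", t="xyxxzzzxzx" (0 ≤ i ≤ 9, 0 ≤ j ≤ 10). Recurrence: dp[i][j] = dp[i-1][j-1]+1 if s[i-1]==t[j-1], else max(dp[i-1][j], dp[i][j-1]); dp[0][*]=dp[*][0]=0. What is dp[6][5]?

3

   ''  x  y  x  x  z  z  z  x  z  x
''  0  0  0  0  0  0  0  0  0  0  0
 x  0  1  1  1  1  1  1  1  1  1  1
 z  0  1  1  1  1  2  2  2  2  2  2
 x  0  1  1  2  2  2  2  2  3  3  3
 y  0  1  2  2  2  2  2  2  3  3  3
 z  0  1  2  2  2  3  3  3  3  4  4
 x  0  1  2  3  3  3  3  3  4  4  5
 y  0  1  2  3  3  3  3  3  4  4  5
 y  0  1  2  3  3  3  3  3  4  4  5
 z  0  1  2  3  3  4  4  4  4  5  5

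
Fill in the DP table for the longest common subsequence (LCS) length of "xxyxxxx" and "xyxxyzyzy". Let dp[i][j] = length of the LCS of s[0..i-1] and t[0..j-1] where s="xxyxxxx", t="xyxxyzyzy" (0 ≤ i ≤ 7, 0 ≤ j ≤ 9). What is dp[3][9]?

   ''  x  y  x  x  y  z  y  z  y
''  0  0  0  0  0  0  0  0  0  0
 x  0  1  1  1  1  1  1  1  1  1
 x  0  1  1  2  2  2  2  2  2  2
 y  0  1  2  2  2  3  3  3  3  3
 x  0  1  2  3  3  3  3  3  3  3
 x  0  1  2  3  4  4  4  4  4  4
 x  0  1  2  3  4  4  4  4  4  4
 x  0  1  2  3  4  4  4  4  4  4

3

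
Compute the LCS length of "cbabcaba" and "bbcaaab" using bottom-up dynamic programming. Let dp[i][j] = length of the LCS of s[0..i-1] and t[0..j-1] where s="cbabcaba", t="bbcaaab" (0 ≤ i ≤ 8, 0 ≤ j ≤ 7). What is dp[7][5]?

4

   ''  b  b  c  a  a  a  b
''  0  0  0  0  0  0  0  0
 c  0  0  0  1  1  1  1  1
 b  0  1  1  1  1  1  1  2
 a  0  1  1  1  2  2  2  2
 b  0  1  2  2  2  2  2  3
 c  0  1  2  3  3  3  3  3
 a  0  1  2  3  4  4  4  4
 b  0  1  2  3  4  4  4  5
 a  0  1  2  3  4  5  5  5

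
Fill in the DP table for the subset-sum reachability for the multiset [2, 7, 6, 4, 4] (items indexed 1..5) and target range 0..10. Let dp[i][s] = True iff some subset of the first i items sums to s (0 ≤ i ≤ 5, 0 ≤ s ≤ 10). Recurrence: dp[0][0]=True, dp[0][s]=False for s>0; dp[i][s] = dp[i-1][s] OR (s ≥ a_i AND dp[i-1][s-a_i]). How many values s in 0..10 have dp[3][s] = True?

6

i\s   0   1   2   3   4   5   6   7   8   9  10
  0   T   F   F   F   F   F   F   F   F   F   F
  1   T   F   T   F   F   F   F   F   F   F   F
  2   T   F   T   F   F   F   F   T   F   T   F
  3   T   F   T   F   F   F   T   T   T   T   F
  4   T   F   T   F   T   F   T   T   T   T   T
  5   T   F   T   F   T   F   T   T   T   T   T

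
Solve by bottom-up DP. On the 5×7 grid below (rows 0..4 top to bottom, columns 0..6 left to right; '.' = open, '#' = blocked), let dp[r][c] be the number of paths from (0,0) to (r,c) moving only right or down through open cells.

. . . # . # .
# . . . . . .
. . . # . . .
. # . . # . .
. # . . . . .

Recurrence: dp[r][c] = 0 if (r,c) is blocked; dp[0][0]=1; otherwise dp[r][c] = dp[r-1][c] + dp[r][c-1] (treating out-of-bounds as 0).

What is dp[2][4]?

2

r\c   0   1   2   3   4   5   6
  0   1   1   1   0   0   0   0
  1   0   1   2   2   2   2   2
  2   0   1   3   0   2   4   6
  3   0   0   3   3   0   4  10
  4   0   0   3   6   6  10  20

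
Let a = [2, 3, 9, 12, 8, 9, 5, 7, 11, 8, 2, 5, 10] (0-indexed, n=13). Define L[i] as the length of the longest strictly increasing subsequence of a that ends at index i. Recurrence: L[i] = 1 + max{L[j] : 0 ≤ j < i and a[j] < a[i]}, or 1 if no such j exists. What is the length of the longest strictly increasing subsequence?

6

   i    0    1    2    3    4    5    6    7    8    9   10   11   12
a[i]    2    3    9   12    8    9    5    7   11    8    2    5   10
L[i]    1    2    3    4    3    4    3    4    5    5    1    3    6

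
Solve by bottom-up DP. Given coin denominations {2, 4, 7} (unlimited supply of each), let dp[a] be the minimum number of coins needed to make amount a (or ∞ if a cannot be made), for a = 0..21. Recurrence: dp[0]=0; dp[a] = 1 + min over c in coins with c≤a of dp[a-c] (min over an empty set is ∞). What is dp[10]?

 a  0  1  2  3  4  5  6  7  8  9 10 11 12 13 14 15 16 17 18 19 20 21
dp  0  -  1  -  1  -  2  1  2  2  3  2  3  3  2  3  3  4  3  4  4  3
(- denotes ∞ / unreachable)

3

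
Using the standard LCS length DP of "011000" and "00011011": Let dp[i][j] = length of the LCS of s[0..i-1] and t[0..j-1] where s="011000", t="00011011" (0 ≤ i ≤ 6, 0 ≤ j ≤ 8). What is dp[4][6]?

   ''  0  0  0  1  1  0  1  1
''  0  0  0  0  0  0  0  0  0
 0  0  1  1  1  1  1  1  1  1
 1  0  1  1  1  2  2  2  2  2
 1  0  1  1  1  2  3  3  3  3
 0  0  1  2  2  2  3  4  4  4
 0  0  1  2  3  3  3  4  4  4
 0  0  1  2  3  3  3  4  4  4

4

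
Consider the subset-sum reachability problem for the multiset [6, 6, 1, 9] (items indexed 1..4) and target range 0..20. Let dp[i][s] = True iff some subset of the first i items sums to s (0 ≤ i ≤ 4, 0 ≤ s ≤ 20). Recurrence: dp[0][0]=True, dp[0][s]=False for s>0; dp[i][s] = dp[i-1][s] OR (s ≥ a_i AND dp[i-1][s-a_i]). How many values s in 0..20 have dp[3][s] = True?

6

i\s   0   1   2   3   4   5   6   7   8   9  10  11  12  13  14  15  16  17  18  19  20
  0   T   F   F   F   F   F   F   F   F   F   F   F   F   F   F   F   F   F   F   F   F
  1   T   F   F   F   F   F   T   F   F   F   F   F   F   F   F   F   F   F   F   F   F
  2   T   F   F   F   F   F   T   F   F   F   F   F   T   F   F   F   F   F   F   F   F
  3   T   T   F   F   F   F   T   T   F   F   F   F   T   T   F   F   F   F   F   F   F
  4   T   T   F   F   F   F   T   T   F   T   T   F   T   T   F   T   T   F   F   F   F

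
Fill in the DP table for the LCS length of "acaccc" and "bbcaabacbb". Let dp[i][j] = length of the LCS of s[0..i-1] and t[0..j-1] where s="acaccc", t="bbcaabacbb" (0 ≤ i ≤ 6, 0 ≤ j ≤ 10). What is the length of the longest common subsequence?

3

   ''  b  b  c  a  a  b  a  c  b  b
''  0  0  0  0  0  0  0  0  0  0  0
 a  0  0  0  0  1  1  1  1  1  1  1
 c  0  0  0  1  1  1  1  1  2  2  2
 a  0  0  0  1  2  2  2  2  2  2  2
 c  0  0  0  1  2  2  2  2  3  3  3
 c  0  0  0  1  2  2  2  2  3  3  3
 c  0  0  0  1  2  2  2  2  3  3  3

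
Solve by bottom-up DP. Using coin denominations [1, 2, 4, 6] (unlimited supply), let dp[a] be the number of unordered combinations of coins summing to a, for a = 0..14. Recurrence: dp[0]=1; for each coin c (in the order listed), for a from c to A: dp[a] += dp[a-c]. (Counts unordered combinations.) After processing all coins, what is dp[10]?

16

after  coin     0     1     2     3     4     5     6     7     8     9    10    11    12    13    14
          1     1     1     1     1     1     1     1     1     1     1     1     1     1     1     1
          2     1     1     2     2     3     3     4     4     5     5     6     6     7     7     8
          4     1     1     2     2     4     4     6     6     9     9    12    12    16    16    20
          6     1     1     2     2     4     4     7     7    11    11    16    16    23    23    31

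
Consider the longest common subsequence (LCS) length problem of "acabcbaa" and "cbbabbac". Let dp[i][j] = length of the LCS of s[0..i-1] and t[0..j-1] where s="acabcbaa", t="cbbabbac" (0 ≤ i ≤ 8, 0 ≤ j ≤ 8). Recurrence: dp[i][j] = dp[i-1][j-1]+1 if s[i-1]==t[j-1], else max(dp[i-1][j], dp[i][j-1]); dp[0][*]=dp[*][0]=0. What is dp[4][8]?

3

   ''  c  b  b  a  b  b  a  c
''  0  0  0  0  0  0  0  0  0
 a  0  0  0  0  1  1  1  1  1
 c  0  1  1  1  1  1  1  1  2
 a  0  1  1  1  2  2  2  2  2
 b  0  1  2  2  2  3  3  3  3
 c  0  1  2  2  2  3  3  3  4
 b  0  1  2  3  3  3  4  4  4
 a  0  1  2  3  4  4  4  5  5
 a  0  1  2  3  4  4  4  5  5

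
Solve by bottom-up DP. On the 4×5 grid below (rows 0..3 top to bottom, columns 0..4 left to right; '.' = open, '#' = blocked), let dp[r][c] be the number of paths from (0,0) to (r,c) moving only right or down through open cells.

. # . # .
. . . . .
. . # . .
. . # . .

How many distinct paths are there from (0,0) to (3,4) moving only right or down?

3

r\c   0   1   2   3   4
  0   1   0   0   0   0
  1   1   1   1   1   1
  2   1   2   0   1   2
  3   1   3   0   1   3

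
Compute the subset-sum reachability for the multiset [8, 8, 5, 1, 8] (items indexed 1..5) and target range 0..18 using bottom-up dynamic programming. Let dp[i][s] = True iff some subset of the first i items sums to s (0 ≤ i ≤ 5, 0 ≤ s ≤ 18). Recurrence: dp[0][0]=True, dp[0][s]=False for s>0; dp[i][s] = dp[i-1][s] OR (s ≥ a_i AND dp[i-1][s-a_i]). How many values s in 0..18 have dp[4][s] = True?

10

i\s   0   1   2   3   4   5   6   7   8   9  10  11  12  13  14  15  16  17  18
  0   T   F   F   F   F   F   F   F   F   F   F   F   F   F   F   F   F   F   F
  1   T   F   F   F   F   F   F   F   T   F   F   F   F   F   F   F   F   F   F
  2   T   F   F   F   F   F   F   F   T   F   F   F   F   F   F   F   T   F   F
  3   T   F   F   F   F   T   F   F   T   F   F   F   F   T   F   F   T   F   F
  4   T   T   F   F   F   T   T   F   T   T   F   F   F   T   T   F   T   T   F
  5   T   T   F   F   F   T   T   F   T   T   F   F   F   T   T   F   T   T   F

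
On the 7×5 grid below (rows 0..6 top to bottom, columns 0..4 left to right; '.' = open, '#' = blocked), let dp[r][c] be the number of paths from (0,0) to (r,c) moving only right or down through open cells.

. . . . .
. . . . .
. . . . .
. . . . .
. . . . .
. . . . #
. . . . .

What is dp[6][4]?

r\c   0   1   2   3   4
  0   1   1   1   1   1
  1   1   2   3   4   5
  2   1   3   6  10  15
  3   1   4  10  20  35
  4   1   5  15  35  70
  5   1   6  21  56   0
  6   1   7  28  84  84

84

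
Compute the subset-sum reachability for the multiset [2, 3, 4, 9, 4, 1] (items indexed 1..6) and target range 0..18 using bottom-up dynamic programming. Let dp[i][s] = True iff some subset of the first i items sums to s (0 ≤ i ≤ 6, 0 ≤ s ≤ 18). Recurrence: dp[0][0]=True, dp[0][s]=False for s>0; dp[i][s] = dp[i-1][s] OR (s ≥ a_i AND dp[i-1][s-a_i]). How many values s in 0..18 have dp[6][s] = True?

19

i\s   0   1   2   3   4   5   6   7   8   9  10  11  12  13  14  15  16  17  18
  0   T   F   F   F   F   F   F   F   F   F   F   F   F   F   F   F   F   F   F
  1   T   F   T   F   F   F   F   F   F   F   F   F   F   F   F   F   F   F   F
  2   T   F   T   T   F   T   F   F   F   F   F   F   F   F   F   F   F   F   F
  3   T   F   T   T   T   T   T   T   F   T   F   F   F   F   F   F   F   F   F
  4   T   F   T   T   T   T   T   T   F   T   F   T   T   T   T   T   T   F   T
  5   T   F   T   T   T   T   T   T   T   T   T   T   T   T   T   T   T   T   T
  6   T   T   T   T   T   T   T   T   T   T   T   T   T   T   T   T   T   T   T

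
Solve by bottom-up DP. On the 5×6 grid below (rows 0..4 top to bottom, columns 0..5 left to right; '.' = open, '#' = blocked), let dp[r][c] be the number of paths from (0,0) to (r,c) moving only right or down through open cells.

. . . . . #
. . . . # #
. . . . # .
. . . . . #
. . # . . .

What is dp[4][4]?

r\c   0   1   2   3   4   5
  0   1   1   1   1   1   0
  1   1   2   3   4   0   0
  2   1   3   6  10   0   0
  3   1   4  10  20  20   0
  4   1   5   0  20  40  40

40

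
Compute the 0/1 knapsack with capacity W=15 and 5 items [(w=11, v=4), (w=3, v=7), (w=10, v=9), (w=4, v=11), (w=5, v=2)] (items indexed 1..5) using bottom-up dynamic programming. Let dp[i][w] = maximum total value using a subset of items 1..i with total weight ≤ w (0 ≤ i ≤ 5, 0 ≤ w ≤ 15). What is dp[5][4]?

11

i\w   0   1   2   3   4   5   6   7   8   9  10  11  12  13  14  15
  0   0   0   0   0   0   0   0   0   0   0   0   0   0   0   0   0
  1   0   0   0   0   0   0   0   0   0   0   0   4   4   4   4   4
  2   0   0   0   7   7   7   7   7   7   7   7   7   7   7  11  11
  3   0   0   0   7   7   7   7   7   7   7   9   9   9  16  16  16
  4   0   0   0   7  11  11  11  18  18  18  18  18  18  18  20  20
  5   0   0   0   7  11  11  11  18  18  18  18  18  20  20  20  20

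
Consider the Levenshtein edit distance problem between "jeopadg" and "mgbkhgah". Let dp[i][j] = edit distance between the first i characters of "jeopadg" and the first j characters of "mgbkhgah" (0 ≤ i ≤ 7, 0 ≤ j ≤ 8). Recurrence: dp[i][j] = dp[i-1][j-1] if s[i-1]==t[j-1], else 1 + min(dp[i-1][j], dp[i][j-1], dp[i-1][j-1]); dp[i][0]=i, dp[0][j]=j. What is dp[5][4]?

   ''  m  g  b  k  h  g  a  h
''  0  1  2  3  4  5  6  7  8
 j  1  1  2  3  4  5  6  7  8
 e  2  2  2  3  4  5  6  7  8
 o  3  3  3  3  4  5  6  7  8
 p  4  4  4  4  4  5  6  7  8
 a  5  5  5  5  5  5  6  6  7
 d  6  6  6  6  6  6  6  7  7
 g  7  7  6  7  7  7  6  7  8

5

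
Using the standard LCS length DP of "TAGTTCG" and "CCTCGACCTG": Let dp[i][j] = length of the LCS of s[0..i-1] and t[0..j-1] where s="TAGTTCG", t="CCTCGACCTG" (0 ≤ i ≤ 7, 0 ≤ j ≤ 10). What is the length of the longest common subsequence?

   ''  C  C  T  C  G  A  C  C  T  G
''  0  0  0  0  0  0  0  0  0  0  0
 T  0  0  0  1  1  1  1  1  1  1  1
 A  0  0  0  1  1  1  2  2  2  2  2
 G  0  0  0  1  1  2  2  2  2  2  3
 T  0  0  0  1  1  2  2  2  2  3  3
 T  0  0  0  1  1  2  2  2  2  3  3
 C  0  1  1  1  2  2  2  3  3  3  3
 G  0  1  1  1  2  3  3  3  3  3  4

4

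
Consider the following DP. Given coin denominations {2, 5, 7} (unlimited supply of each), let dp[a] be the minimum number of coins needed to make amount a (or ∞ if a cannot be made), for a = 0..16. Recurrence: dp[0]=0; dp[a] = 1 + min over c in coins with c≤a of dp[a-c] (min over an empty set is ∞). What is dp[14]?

2

 a  0  1  2  3  4  5  6  7  8  9 10 11 12 13 14 15 16
dp  0  -  1  -  2  1  3  1  4  2  2  3  2  4  2  3  3
(- denotes ∞ / unreachable)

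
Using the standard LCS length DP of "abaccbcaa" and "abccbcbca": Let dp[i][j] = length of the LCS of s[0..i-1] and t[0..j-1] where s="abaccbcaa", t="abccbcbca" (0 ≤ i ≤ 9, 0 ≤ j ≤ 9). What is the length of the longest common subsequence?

7

   ''  a  b  c  c  b  c  b  c  a
''  0  0  0  0  0  0  0  0  0  0
 a  0  1  1  1  1  1  1  1  1  1
 b  0  1  2  2  2  2  2  2  2  2
 a  0  1  2  2  2  2  2  2  2  3
 c  0  1  2  3  3  3  3  3  3  3
 c  0  1  2  3  4  4  4  4  4  4
 b  0  1  2  3  4  5  5  5  5  5
 c  0  1  2  3  4  5  6  6  6  6
 a  0  1  2  3  4  5  6  6  6  7
 a  0  1  2  3  4  5  6  6  6  7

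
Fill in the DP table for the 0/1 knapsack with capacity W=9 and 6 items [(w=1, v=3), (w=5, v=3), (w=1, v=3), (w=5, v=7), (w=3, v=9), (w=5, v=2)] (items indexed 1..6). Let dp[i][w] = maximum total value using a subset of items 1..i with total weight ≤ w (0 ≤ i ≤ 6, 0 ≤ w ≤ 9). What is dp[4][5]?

7

i\w   0   1   2   3   4   5   6   7   8   9
  0   0   0   0   0   0   0   0   0   0   0
  1   0   3   3   3   3   3   3   3   3   3
  2   0   3   3   3   3   3   6   6   6   6
  3   0   3   6   6   6   6   6   9   9   9
  4   0   3   6   6   6   7  10  13  13  13
  5   0   3   6   9  12  15  15  15  16  19
  6   0   3   6   9  12  15  15  15  16  19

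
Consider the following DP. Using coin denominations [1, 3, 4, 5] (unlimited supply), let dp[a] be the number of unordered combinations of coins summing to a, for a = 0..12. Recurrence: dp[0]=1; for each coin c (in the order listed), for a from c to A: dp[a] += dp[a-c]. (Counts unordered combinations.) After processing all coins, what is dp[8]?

8

after  coin     0     1     2     3     4     5     6     7     8     9    10    11    12
          1     1     1     1     1     1     1     1     1     1     1     1     1     1
          3     1     1     1     2     2     2     3     3     3     4     4     4     5
          4     1     1     1     2     3     3     4     5     6     7     8     9    11
          5     1     1     1     2     3     4     5     6     8    10    12    14    17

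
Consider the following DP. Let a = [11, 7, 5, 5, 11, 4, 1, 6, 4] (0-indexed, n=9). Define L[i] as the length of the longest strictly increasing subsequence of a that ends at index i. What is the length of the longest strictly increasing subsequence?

   i    0    1    2    3    4    5    6    7    8
a[i]   11    7    5    5   11    4    1    6    4
L[i]    1    1    1    1    2    1    1    2    2

2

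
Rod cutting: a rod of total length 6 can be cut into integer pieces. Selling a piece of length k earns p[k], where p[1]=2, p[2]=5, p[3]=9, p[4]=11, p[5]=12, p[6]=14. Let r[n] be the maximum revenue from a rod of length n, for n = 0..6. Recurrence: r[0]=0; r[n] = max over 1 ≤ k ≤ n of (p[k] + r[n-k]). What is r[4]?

   n    0    1    2    3    4    5    6
r[n]    0    2    5    9   11   14   18

11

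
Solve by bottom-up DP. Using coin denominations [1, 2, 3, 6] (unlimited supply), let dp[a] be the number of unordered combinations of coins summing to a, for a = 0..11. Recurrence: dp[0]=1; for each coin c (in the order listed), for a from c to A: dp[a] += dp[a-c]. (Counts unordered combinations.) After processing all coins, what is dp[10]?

after  coin     0     1     2     3     4     5     6     7     8     9    10    11
          1     1     1     1     1     1     1     1     1     1     1     1     1
          2     1     1     2     2     3     3     4     4     5     5     6     6
          3     1     1     2     3     4     5     7     8    10    12    14    16
          6     1     1     2     3     4     5     8     9    12    15    18    21

18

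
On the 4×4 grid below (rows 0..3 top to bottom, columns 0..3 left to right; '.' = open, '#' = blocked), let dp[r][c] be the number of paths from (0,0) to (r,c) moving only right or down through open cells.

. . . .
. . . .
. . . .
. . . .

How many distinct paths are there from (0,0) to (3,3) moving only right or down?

20

r\c   0   1   2   3
  0   1   1   1   1
  1   1   2   3   4
  2   1   3   6  10
  3   1   4  10  20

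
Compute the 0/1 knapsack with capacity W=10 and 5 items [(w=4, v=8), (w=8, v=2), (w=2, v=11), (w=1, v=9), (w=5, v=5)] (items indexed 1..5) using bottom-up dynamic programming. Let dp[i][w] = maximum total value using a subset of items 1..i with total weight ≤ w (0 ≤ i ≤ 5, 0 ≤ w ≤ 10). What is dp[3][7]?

i\w   0   1   2   3   4   5   6   7   8   9  10
  0   0   0   0   0   0   0   0   0   0   0   0
  1   0   0   0   0   8   8   8   8   8   8   8
  2   0   0   0   0   8   8   8   8   8   8   8
  3   0   0  11  11  11  11  19  19  19  19  19
  4   0   9  11  20  20  20  20  28  28  28  28
  5   0   9  11  20  20  20  20  28  28  28  28

19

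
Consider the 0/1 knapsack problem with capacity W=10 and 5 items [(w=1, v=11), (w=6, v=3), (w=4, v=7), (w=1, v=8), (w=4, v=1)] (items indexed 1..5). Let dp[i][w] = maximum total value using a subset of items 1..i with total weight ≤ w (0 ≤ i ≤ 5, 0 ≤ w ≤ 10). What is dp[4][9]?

26

i\w   0   1   2   3   4   5   6   7   8   9  10
  0   0   0   0   0   0   0   0   0   0   0   0
  1   0  11  11  11  11  11  11  11  11  11  11
  2   0  11  11  11  11  11  11  14  14  14  14
  3   0  11  11  11  11  18  18  18  18  18  18
  4   0  11  19  19  19  19  26  26  26  26  26
  5   0  11  19  19  19  19  26  26  26  26  27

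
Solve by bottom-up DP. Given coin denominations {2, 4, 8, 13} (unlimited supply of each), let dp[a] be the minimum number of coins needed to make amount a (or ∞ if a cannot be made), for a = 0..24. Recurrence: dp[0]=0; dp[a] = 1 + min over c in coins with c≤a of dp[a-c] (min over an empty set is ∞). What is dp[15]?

 a  0  1  2  3  4  5  6  7  8  9 10 11 12 13 14 15 16 17 18 19 20 21 22 23 24
dp  0  -  1  -  1  -  2  -  1  -  2  -  2  1  3  2  2  2  3  3  3  2  4  3  3
(- denotes ∞ / unreachable)

2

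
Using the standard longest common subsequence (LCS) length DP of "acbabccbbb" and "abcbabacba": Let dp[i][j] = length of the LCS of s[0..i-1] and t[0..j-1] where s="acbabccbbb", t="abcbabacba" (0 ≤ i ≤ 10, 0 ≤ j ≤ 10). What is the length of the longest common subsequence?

7

   ''  a  b  c  b  a  b  a  c  b  a
''  0  0  0  0  0  0  0  0  0  0  0
 a  0  1  1  1  1  1  1  1  1  1  1
 c  0  1  1  2  2  2  2  2  2  2  2
 b  0  1  2  2  3  3  3  3  3  3  3
 a  0  1  2  2  3  4  4  4  4  4  4
 b  0  1  2  2  3  4  5  5  5  5  5
 c  0  1  2  3  3  4  5  5  6  6  6
 c  0  1  2  3  3  4  5  5  6  6  6
 b  0  1  2  3  4  4  5  5  6  7  7
 b  0  1  2  3  4  4  5  5  6  7  7
 b  0  1  2  3  4  4  5  5  6  7  7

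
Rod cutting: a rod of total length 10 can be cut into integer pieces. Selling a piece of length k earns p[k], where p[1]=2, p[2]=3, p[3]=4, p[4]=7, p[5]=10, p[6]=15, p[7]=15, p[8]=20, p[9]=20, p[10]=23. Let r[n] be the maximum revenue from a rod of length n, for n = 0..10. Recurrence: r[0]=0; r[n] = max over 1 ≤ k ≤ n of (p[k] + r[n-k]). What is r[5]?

10

   n    0    1    2    3    4    5    6    7    8    9   10
r[n]    0    2    4    6    8   10   15   17   20   22   24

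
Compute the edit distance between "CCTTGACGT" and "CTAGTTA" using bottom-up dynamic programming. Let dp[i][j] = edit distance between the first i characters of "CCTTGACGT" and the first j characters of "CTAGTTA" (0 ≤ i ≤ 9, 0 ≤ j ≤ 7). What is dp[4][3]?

   ''  C  T  A  G  T  T  A
''  0  1  2  3  4  5  6  7
 C  1  0  1  2  3  4  5  6
 C  2  1  1  2  3  4  5  6
 T  3  2  1  2  3  3  4  5
 T  4  3  2  2  3  3  3  4
 G  5  4  3  3  2  3  4  4
 A  6  5  4  3  3  3  4  4
 C  7  6  5  4  4  4  4  5
 G  8  7  6  5  4  5  5  5
 T  9  8  7  6  5  4  5  6

2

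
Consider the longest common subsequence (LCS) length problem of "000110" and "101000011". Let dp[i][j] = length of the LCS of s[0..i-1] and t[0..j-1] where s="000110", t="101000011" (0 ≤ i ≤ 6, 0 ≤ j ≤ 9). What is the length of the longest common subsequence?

   ''  1  0  1  0  0  0  0  1  1
''  0  0  0  0  0  0  0  0  0  0
 0  0  0  1  1  1  1  1  1  1  1
 0  0  0  1  1  2  2  2  2  2  2
 0  0  0  1  1  2  3  3  3  3  3
 1  0  1  1  2  2  3  3  3  4  4
 1  0  1  1  2  2  3  3  3  4  5
 0  0  1  2  2  3  3  4  4  4  5

5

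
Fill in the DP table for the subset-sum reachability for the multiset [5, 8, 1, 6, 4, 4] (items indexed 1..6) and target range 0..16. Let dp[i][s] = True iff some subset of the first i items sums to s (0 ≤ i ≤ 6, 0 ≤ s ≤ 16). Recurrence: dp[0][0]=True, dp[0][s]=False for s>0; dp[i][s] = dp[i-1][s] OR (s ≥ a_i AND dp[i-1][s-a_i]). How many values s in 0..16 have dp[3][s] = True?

i\s   0   1   2   3   4   5   6   7   8   9  10  11  12  13  14  15  16
  0   T   F   F   F   F   F   F   F   F   F   F   F   F   F   F   F   F
  1   T   F   F   F   F   T   F   F   F   F   F   F   F   F   F   F   F
  2   T   F   F   F   F   T   F   F   T   F   F   F   F   T   F   F   F
  3   T   T   F   F   F   T   T   F   T   T   F   F   F   T   T   F   F
  4   T   T   F   F   F   T   T   T   T   T   F   T   T   T   T   T   F
  5   T   T   F   F   T   T   T   T   T   T   T   T   T   T   T   T   T
  6   T   T   F   F   T   T   T   T   T   T   T   T   T   T   T   T   T

8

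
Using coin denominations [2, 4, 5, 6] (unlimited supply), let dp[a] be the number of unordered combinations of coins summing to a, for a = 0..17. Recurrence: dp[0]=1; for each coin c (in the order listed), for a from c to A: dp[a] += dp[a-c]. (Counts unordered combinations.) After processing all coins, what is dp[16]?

13

after  coin     0     1     2     3     4     5     6     7     8     9    10    11    12    13    14    15    16    17
          2     1     0     1     0     1     0     1     0     1     0     1     0     1     0     1     0     1     0
          4     1     0     1     0     2     0     2     0     3     0     3     0     4     0     4     0     5     0
          5     1     0     1     0     2     1     2     1     3     2     4     2     5     3     6     4     7     5
          6     1     0     1     0     2     1     3     1     4     2     6     3     8     4    10     6    13     8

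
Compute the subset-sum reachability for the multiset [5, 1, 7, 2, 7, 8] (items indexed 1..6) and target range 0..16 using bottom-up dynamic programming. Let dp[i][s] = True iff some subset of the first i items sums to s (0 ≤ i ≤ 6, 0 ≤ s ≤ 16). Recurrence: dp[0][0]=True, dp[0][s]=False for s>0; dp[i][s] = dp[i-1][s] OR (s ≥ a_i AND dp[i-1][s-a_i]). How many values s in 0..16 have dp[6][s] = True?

i\s   0   1   2   3   4   5   6   7   8   9  10  11  12  13  14  15  16
  0   T   F   F   F   F   F   F   F   F   F   F   F   F   F   F   F   F
  1   T   F   F   F   F   T   F   F   F   F   F   F   F   F   F   F   F
  2   T   T   F   F   F   T   T   F   F   F   F   F   F   F   F   F   F
  3   T   T   F   F   F   T   T   T   T   F   F   F   T   T   F   F   F
  4   T   T   T   T   F   T   T   T   T   T   T   F   T   T   T   T   F
  5   T   T   T   T   F   T   T   T   T   T   T   F   T   T   T   T   T
  6   T   T   T   T   F   T   T   T   T   T   T   T   T   T   T   T   T

16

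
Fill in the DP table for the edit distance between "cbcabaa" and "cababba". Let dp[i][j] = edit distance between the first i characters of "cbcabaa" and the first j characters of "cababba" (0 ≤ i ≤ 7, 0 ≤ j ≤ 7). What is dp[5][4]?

   ''  c  a  b  a  b  b  a
''  0  1  2  3  4  5  6  7
 c  1  0  1  2  3  4  5  6
 b  2  1  1  1  2  3  4  5
 c  3  2  2  2  2  3  4  5
 a  4  3  2  3  2  3  4  4
 b  5  4  3  2  3  2  3  4
 a  6  5  4  3  2  3  3  3
 a  7  6  5  4  3  3  4  3

3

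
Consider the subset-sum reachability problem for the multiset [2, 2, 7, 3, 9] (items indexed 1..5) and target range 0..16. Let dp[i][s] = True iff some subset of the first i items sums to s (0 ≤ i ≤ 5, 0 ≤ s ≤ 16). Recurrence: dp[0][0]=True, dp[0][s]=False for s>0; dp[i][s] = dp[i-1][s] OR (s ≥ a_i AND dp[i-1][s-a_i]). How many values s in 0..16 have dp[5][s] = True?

13

i\s   0   1   2   3   4   5   6   7   8   9  10  11  12  13  14  15  16
  0   T   F   F   F   F   F   F   F   F   F   F   F   F   F   F   F   F
  1   T   F   T   F   F   F   F   F   F   F   F   F   F   F   F   F   F
  2   T   F   T   F   T   F   F   F   F   F   F   F   F   F   F   F   F
  3   T   F   T   F   T   F   F   T   F   T   F   T   F   F   F   F   F
  4   T   F   T   T   T   T   F   T   F   T   T   T   T   F   T   F   F
  5   T   F   T   T   T   T   F   T   F   T   T   T   T   T   T   F   T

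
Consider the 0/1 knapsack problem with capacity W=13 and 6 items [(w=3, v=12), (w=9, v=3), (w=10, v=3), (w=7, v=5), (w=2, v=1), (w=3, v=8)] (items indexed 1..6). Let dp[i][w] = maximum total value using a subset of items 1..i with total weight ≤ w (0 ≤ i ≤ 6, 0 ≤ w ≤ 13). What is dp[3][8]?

i\w   0   1   2   3   4   5   6   7   8   9  10  11  12  13
  0   0   0   0   0   0   0   0   0   0   0   0   0   0   0
  1   0   0   0  12  12  12  12  12  12  12  12  12  12  12
  2   0   0   0  12  12  12  12  12  12  12  12  12  15  15
  3   0   0   0  12  12  12  12  12  12  12  12  12  15  15
  4   0   0   0  12  12  12  12  12  12  12  17  17  17  17
  5   0   0   1  12  12  13  13  13  13  13  17  17  18  18
  6   0   0   1  12  12  13  20  20  21  21  21  21  21  25

12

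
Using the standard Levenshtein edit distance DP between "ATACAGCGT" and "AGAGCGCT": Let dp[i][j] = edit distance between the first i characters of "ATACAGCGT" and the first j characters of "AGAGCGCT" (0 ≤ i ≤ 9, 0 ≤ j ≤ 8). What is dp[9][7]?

4

   ''  A  G  A  G  C  G  C  T
''  0  1  2  3  4  5  6  7  8
 A  1  0  1  2  3  4  5  6  7
 T  2  1  1  2  3  4  5  6  6
 A  3  2  2  1  2  3  4  5  6
 C  4  3  3  2  2  2  3  4  5
 A  5  4  4  3  3  3  3  4  5
 G  6  5  4  4  3  4  3  4  5
 C  7  6  5  5  4  3  4  3  4
 G  8  7  6  6  5  4  3  4  4
 T  9  8  7  7  6  5  4  4  4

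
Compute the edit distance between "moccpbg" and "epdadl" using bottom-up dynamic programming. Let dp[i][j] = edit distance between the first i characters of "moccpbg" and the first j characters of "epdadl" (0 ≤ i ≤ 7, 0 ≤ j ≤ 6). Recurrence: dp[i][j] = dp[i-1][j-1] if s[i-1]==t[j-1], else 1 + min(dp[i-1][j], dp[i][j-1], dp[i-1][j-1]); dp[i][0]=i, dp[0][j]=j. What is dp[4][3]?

4

   ''  e  p  d  a  d  l
''  0  1  2  3  4  5  6
 m  1  1  2  3  4  5  6
 o  2  2  2  3  4  5  6
 c  3  3  3  3  4  5  6
 c  4  4  4  4  4  5  6
 p  5  5  4  5  5  5  6
 b  6  6  5  5  6  6  6
 g  7  7  6  6  6  7  7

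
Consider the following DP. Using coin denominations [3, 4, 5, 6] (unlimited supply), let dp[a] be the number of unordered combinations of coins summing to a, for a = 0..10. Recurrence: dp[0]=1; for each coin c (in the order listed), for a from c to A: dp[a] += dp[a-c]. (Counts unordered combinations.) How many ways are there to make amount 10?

after  coin     0     1     2     3     4     5     6     7     8     9    10
          3     1     0     0     1     0     0     1     0     0     1     0
          4     1     0     0     1     1     0     1     1     1     1     1
          5     1     0     0     1     1     1     1     1     2     2     2
          6     1     0     0     1     1     1     2     1     2     3     3

3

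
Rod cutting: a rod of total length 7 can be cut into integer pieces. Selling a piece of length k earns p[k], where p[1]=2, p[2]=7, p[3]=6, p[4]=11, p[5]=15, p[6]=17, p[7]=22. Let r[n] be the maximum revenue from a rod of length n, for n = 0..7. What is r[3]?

   n    0    1    2    3    4    5    6    7
r[n]    0    2    7    9   14   16   21   23

9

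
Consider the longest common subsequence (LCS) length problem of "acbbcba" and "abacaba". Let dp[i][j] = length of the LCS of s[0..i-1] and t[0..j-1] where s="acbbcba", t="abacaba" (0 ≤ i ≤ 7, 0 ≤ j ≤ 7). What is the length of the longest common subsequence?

5

   ''  a  b  a  c  a  b  a
''  0  0  0  0  0  0  0  0
 a  0  1  1  1  1  1  1  1
 c  0  1  1  1  2  2  2  2
 b  0  1  2  2  2  2  3  3
 b  0  1  2  2  2  2  3  3
 c  0  1  2  2  3  3  3  3
 b  0  1  2  2  3  3  4  4
 a  0  1  2  3  3  4  4  5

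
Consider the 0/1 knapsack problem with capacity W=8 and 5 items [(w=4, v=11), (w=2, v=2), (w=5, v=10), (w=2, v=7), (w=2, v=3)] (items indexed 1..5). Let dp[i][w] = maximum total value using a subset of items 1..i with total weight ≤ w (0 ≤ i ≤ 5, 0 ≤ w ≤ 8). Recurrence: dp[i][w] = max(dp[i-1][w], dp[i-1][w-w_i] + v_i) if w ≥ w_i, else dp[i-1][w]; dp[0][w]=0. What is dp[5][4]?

i\w   0   1   2   3   4   5   6   7   8
  0   0   0   0   0   0   0   0   0   0
  1   0   0   0   0  11  11  11  11  11
  2   0   0   2   2  11  11  13  13  13
  3   0   0   2   2  11  11  13  13  13
  4   0   0   7   7  11  11  18  18  20
  5   0   0   7   7  11  11  18  18  21

11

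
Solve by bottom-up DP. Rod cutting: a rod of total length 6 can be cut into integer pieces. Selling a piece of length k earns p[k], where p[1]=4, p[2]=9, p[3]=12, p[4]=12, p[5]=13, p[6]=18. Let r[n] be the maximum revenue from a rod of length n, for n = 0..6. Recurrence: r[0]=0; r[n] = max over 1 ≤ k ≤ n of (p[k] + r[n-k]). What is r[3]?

13

   n    0    1    2    3    4    5    6
r[n]    0    4    9   13   18   22   27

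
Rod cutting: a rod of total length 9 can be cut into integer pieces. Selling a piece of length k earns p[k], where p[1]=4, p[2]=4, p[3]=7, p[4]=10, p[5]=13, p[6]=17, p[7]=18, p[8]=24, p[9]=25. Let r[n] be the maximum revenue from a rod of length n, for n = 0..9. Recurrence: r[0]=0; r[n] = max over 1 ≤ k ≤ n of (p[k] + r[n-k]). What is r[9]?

   n    0    1    2    3    4    5    6    7    8    9
r[n]    0    4    8   12   16   20   24   28   32   36

36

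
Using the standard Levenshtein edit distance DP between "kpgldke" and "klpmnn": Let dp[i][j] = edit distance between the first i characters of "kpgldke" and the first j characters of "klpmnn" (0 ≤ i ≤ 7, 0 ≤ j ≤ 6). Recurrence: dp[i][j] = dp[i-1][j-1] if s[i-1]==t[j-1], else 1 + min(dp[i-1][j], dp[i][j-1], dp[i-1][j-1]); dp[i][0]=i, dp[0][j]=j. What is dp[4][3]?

   ''  k  l  p  m  n  n
''  0  1  2  3  4  5  6
 k  1  0  1  2  3  4  5
 p  2  1  1  1  2  3  4
 g  3  2  2  2  2  3  4
 l  4  3  2  3  3  3  4
 d  5  4  3  3  4  4  4
 k  6  5  4  4  4  5  5
 e  7  6  5  5  5  5  6

3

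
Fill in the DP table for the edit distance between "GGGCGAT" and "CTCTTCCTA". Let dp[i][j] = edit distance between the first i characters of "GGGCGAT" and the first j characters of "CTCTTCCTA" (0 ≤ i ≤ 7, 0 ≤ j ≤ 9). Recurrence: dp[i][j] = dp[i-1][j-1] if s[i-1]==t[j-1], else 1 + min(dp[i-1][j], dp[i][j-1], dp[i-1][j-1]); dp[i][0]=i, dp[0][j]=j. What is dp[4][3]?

   ''  C  T  C  T  T  C  C  T  A
''  0  1  2  3  4  5  6  7  8  9
 G  1  1  2  3  4  5  6  7  8  9
 G  2  2  2  3  4  5  6  7  8  9
 G  3  3  3  3  4  5  6  7  8  9
 C  4  3  4  3  4  5  5  6  7  8
 G  5  4  4  4  4  5  6  6  7  8
 A  6  5  5  5  5  5  6  7  7  7
 T  7  6  5  6  5  5  6  7  7  8

3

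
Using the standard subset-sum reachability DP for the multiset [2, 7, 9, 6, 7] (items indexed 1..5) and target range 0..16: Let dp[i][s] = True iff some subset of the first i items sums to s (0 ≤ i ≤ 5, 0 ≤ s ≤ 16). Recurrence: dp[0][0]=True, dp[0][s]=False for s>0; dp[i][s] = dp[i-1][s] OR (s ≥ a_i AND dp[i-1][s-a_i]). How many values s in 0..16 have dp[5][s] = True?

i\s   0   1   2   3   4   5   6   7   8   9  10  11  12  13  14  15  16
  0   T   F   F   F   F   F   F   F   F   F   F   F   F   F   F   F   F
  1   T   F   T   F   F   F   F   F   F   F   F   F   F   F   F   F   F
  2   T   F   T   F   F   F   F   T   F   T   F   F   F   F   F   F   F
  3   T   F   T   F   F   F   F   T   F   T   F   T   F   F   F   F   T
  4   T   F   T   F   F   F   T   T   T   T   F   T   F   T   F   T   T
  5   T   F   T   F   F   F   T   T   T   T   F   T   F   T   T   T   T

11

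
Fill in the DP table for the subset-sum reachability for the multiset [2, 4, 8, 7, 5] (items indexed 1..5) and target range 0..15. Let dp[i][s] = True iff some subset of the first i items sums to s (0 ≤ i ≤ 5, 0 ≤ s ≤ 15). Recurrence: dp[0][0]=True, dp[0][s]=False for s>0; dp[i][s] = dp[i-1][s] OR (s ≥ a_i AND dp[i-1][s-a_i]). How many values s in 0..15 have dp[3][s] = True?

i\s   0   1   2   3   4   5   6   7   8   9  10  11  12  13  14  15
  0   T   F   F   F   F   F   F   F   F   F   F   F   F   F   F   F
  1   T   F   T   F   F   F   F   F   F   F   F   F   F   F   F   F
  2   T   F   T   F   T   F   T   F   F   F   F   F   F   F   F   F
  3   T   F   T   F   T   F   T   F   T   F   T   F   T   F   T   F
  4   T   F   T   F   T   F   T   T   T   T   T   T   T   T   T   T
  5   T   F   T   F   T   T   T   T   T   T   T   T   T   T   T   T

8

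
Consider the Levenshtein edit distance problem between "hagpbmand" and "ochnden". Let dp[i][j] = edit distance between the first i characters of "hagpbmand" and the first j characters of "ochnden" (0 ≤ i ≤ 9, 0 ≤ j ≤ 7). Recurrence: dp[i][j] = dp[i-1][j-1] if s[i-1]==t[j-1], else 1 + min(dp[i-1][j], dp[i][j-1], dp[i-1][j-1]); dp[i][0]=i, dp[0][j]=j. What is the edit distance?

8

   ''  o  c  h  n  d  e  n
''  0  1  2  3  4  5  6  7
 h  1  1  2  2  3  4  5  6
 a  2  2  2  3  3  4  5  6
 g  3  3  3  3  4  4  5  6
 p  4  4  4  4  4  5  5  6
 b  5  5  5  5  5  5  6  6
 m  6  6  6  6  6  6  6  7
 a  7  7  7  7  7  7  7  7
 n  8  8  8  8  7  8  8  7
 d  9  9  9  9  8  7  8  8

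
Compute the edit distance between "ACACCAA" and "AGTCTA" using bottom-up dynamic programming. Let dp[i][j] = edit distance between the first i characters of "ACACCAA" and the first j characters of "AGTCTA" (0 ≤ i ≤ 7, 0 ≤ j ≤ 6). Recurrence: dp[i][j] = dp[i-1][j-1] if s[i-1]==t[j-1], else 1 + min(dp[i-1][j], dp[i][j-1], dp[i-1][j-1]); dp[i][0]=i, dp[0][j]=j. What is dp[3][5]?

3

   ''  A  G  T  C  T  A
''  0  1  2  3  4  5  6
 A  1  0  1  2  3  4  5
 C  2  1  1  2  2  3  4
 A  3  2  2  2  3  3  3
 C  4  3  3  3  2  3  4
 C  5  4  4  4  3  3  4
 A  6  5  5  5  4  4  3
 A  7  6  6  6  5  5  4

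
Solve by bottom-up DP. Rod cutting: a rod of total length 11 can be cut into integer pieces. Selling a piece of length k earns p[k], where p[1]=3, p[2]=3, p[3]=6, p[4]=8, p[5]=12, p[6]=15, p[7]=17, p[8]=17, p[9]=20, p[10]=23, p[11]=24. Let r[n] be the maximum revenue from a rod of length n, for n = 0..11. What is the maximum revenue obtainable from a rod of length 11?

   n    0    1    2    3    4    5    6    7    8    9   10   11
r[n]    0    3    6    9   12   15   18   21   24   27   30   33

33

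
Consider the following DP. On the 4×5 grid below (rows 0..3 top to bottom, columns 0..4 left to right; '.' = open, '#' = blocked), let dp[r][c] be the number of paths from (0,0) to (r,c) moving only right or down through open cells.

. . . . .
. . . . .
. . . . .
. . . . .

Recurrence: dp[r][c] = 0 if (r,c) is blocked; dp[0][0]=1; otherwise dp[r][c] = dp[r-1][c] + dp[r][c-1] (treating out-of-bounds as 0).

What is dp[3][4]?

35

r\c   0   1   2   3   4
  0   1   1   1   1   1
  1   1   2   3   4   5
  2   1   3   6  10  15
  3   1   4  10  20  35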